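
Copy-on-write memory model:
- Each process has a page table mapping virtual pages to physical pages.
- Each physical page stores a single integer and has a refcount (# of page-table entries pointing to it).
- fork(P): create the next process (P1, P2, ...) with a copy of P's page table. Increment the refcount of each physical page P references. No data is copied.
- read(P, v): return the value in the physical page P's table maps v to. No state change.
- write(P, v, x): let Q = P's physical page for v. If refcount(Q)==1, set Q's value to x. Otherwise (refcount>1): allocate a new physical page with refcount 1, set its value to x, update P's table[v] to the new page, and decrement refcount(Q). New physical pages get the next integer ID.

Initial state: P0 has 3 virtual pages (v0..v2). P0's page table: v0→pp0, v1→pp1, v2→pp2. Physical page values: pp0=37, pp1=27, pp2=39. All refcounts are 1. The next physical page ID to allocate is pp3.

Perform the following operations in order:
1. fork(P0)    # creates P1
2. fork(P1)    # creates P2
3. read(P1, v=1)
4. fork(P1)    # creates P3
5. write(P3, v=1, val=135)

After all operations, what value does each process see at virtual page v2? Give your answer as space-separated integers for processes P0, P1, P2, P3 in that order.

Answer: 39 39 39 39

Derivation:
Op 1: fork(P0) -> P1. 3 ppages; refcounts: pp0:2 pp1:2 pp2:2
Op 2: fork(P1) -> P2. 3 ppages; refcounts: pp0:3 pp1:3 pp2:3
Op 3: read(P1, v1) -> 27. No state change.
Op 4: fork(P1) -> P3. 3 ppages; refcounts: pp0:4 pp1:4 pp2:4
Op 5: write(P3, v1, 135). refcount(pp1)=4>1 -> COPY to pp3. 4 ppages; refcounts: pp0:4 pp1:3 pp2:4 pp3:1
P0: v2 -> pp2 = 39
P1: v2 -> pp2 = 39
P2: v2 -> pp2 = 39
P3: v2 -> pp2 = 39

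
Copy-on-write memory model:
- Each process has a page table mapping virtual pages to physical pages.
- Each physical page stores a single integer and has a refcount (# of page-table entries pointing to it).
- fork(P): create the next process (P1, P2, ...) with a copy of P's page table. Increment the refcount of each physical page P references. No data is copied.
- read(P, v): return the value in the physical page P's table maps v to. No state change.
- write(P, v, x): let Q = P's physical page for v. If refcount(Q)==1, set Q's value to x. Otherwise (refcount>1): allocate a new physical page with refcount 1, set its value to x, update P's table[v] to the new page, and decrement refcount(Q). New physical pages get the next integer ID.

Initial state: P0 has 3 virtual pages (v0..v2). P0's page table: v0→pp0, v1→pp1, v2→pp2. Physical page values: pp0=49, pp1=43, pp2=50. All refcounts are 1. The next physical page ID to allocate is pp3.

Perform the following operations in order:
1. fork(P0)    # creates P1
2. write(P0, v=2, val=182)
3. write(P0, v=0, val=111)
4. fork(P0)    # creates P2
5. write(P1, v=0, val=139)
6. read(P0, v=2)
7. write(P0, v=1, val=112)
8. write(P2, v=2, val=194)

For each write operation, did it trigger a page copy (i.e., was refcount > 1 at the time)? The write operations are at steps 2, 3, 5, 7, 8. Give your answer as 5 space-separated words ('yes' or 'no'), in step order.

Op 1: fork(P0) -> P1. 3 ppages; refcounts: pp0:2 pp1:2 pp2:2
Op 2: write(P0, v2, 182). refcount(pp2)=2>1 -> COPY to pp3. 4 ppages; refcounts: pp0:2 pp1:2 pp2:1 pp3:1
Op 3: write(P0, v0, 111). refcount(pp0)=2>1 -> COPY to pp4. 5 ppages; refcounts: pp0:1 pp1:2 pp2:1 pp3:1 pp4:1
Op 4: fork(P0) -> P2. 5 ppages; refcounts: pp0:1 pp1:3 pp2:1 pp3:2 pp4:2
Op 5: write(P1, v0, 139). refcount(pp0)=1 -> write in place. 5 ppages; refcounts: pp0:1 pp1:3 pp2:1 pp3:2 pp4:2
Op 6: read(P0, v2) -> 182. No state change.
Op 7: write(P0, v1, 112). refcount(pp1)=3>1 -> COPY to pp5. 6 ppages; refcounts: pp0:1 pp1:2 pp2:1 pp3:2 pp4:2 pp5:1
Op 8: write(P2, v2, 194). refcount(pp3)=2>1 -> COPY to pp6. 7 ppages; refcounts: pp0:1 pp1:2 pp2:1 pp3:1 pp4:2 pp5:1 pp6:1

yes yes no yes yes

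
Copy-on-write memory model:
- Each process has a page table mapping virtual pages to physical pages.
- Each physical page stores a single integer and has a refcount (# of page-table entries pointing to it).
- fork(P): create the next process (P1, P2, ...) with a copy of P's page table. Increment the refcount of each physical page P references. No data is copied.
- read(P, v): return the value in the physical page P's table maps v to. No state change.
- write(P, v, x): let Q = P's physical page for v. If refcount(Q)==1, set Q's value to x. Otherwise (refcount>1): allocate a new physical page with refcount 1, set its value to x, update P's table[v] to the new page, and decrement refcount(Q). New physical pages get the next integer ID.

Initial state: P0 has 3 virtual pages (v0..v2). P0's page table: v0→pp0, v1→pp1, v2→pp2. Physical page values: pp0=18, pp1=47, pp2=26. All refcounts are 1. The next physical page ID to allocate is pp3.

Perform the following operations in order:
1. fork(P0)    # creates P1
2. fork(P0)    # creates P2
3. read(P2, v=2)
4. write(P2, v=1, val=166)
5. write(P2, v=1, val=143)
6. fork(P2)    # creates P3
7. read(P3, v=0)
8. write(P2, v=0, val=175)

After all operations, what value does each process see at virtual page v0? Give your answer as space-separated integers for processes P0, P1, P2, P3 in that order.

Op 1: fork(P0) -> P1. 3 ppages; refcounts: pp0:2 pp1:2 pp2:2
Op 2: fork(P0) -> P2. 3 ppages; refcounts: pp0:3 pp1:3 pp2:3
Op 3: read(P2, v2) -> 26. No state change.
Op 4: write(P2, v1, 166). refcount(pp1)=3>1 -> COPY to pp3. 4 ppages; refcounts: pp0:3 pp1:2 pp2:3 pp3:1
Op 5: write(P2, v1, 143). refcount(pp3)=1 -> write in place. 4 ppages; refcounts: pp0:3 pp1:2 pp2:3 pp3:1
Op 6: fork(P2) -> P3. 4 ppages; refcounts: pp0:4 pp1:2 pp2:4 pp3:2
Op 7: read(P3, v0) -> 18. No state change.
Op 8: write(P2, v0, 175). refcount(pp0)=4>1 -> COPY to pp4. 5 ppages; refcounts: pp0:3 pp1:2 pp2:4 pp3:2 pp4:1
P0: v0 -> pp0 = 18
P1: v0 -> pp0 = 18
P2: v0 -> pp4 = 175
P3: v0 -> pp0 = 18

Answer: 18 18 175 18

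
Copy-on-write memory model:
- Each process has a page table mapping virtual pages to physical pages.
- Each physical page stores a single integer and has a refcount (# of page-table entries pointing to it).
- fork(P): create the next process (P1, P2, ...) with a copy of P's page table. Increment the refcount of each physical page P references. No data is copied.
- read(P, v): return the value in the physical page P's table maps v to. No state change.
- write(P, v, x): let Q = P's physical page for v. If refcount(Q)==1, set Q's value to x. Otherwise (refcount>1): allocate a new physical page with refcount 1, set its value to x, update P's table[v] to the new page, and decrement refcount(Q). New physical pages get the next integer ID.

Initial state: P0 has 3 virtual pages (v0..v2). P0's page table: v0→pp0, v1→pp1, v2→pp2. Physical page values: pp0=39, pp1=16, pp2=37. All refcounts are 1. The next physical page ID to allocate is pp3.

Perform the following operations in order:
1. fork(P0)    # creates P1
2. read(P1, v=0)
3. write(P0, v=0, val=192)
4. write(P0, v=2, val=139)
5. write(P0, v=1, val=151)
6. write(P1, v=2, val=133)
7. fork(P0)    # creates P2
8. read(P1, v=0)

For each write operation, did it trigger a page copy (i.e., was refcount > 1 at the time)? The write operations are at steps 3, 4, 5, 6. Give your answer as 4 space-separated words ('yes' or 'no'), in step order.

Op 1: fork(P0) -> P1. 3 ppages; refcounts: pp0:2 pp1:2 pp2:2
Op 2: read(P1, v0) -> 39. No state change.
Op 3: write(P0, v0, 192). refcount(pp0)=2>1 -> COPY to pp3. 4 ppages; refcounts: pp0:1 pp1:2 pp2:2 pp3:1
Op 4: write(P0, v2, 139). refcount(pp2)=2>1 -> COPY to pp4. 5 ppages; refcounts: pp0:1 pp1:2 pp2:1 pp3:1 pp4:1
Op 5: write(P0, v1, 151). refcount(pp1)=2>1 -> COPY to pp5. 6 ppages; refcounts: pp0:1 pp1:1 pp2:1 pp3:1 pp4:1 pp5:1
Op 6: write(P1, v2, 133). refcount(pp2)=1 -> write in place. 6 ppages; refcounts: pp0:1 pp1:1 pp2:1 pp3:1 pp4:1 pp5:1
Op 7: fork(P0) -> P2. 6 ppages; refcounts: pp0:1 pp1:1 pp2:1 pp3:2 pp4:2 pp5:2
Op 8: read(P1, v0) -> 39. No state change.

yes yes yes no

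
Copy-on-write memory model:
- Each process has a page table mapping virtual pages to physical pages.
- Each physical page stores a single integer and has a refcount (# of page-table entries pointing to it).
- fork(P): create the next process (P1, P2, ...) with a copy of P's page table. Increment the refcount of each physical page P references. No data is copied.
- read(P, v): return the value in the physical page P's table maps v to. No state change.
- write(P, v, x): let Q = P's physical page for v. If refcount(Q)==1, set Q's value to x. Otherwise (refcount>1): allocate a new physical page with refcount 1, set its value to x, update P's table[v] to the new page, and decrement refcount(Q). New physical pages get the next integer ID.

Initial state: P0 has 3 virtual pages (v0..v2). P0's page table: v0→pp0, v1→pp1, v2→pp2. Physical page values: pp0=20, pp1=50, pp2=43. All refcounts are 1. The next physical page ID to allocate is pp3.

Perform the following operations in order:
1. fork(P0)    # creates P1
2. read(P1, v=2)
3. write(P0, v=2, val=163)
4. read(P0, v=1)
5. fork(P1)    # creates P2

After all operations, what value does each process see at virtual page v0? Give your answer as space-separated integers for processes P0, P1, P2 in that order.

Op 1: fork(P0) -> P1. 3 ppages; refcounts: pp0:2 pp1:2 pp2:2
Op 2: read(P1, v2) -> 43. No state change.
Op 3: write(P0, v2, 163). refcount(pp2)=2>1 -> COPY to pp3. 4 ppages; refcounts: pp0:2 pp1:2 pp2:1 pp3:1
Op 4: read(P0, v1) -> 50. No state change.
Op 5: fork(P1) -> P2. 4 ppages; refcounts: pp0:3 pp1:3 pp2:2 pp3:1
P0: v0 -> pp0 = 20
P1: v0 -> pp0 = 20
P2: v0 -> pp0 = 20

Answer: 20 20 20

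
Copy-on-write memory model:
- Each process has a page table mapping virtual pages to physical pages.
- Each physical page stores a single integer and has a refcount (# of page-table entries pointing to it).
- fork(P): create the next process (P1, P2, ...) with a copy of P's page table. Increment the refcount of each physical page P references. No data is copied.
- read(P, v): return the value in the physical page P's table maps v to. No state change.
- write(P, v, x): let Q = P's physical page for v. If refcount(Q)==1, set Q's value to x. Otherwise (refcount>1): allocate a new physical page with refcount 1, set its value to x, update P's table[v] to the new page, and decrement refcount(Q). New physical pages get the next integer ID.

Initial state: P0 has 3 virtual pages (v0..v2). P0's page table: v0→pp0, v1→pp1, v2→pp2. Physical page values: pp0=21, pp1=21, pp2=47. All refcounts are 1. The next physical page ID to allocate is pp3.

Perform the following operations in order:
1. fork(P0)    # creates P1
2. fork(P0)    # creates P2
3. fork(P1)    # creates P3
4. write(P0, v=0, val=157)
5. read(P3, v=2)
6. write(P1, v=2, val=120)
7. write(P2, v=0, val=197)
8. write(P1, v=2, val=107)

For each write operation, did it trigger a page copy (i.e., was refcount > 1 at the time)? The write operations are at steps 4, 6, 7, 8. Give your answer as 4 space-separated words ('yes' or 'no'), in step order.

Op 1: fork(P0) -> P1. 3 ppages; refcounts: pp0:2 pp1:2 pp2:2
Op 2: fork(P0) -> P2. 3 ppages; refcounts: pp0:3 pp1:3 pp2:3
Op 3: fork(P1) -> P3. 3 ppages; refcounts: pp0:4 pp1:4 pp2:4
Op 4: write(P0, v0, 157). refcount(pp0)=4>1 -> COPY to pp3. 4 ppages; refcounts: pp0:3 pp1:4 pp2:4 pp3:1
Op 5: read(P3, v2) -> 47. No state change.
Op 6: write(P1, v2, 120). refcount(pp2)=4>1 -> COPY to pp4. 5 ppages; refcounts: pp0:3 pp1:4 pp2:3 pp3:1 pp4:1
Op 7: write(P2, v0, 197). refcount(pp0)=3>1 -> COPY to pp5. 6 ppages; refcounts: pp0:2 pp1:4 pp2:3 pp3:1 pp4:1 pp5:1
Op 8: write(P1, v2, 107). refcount(pp4)=1 -> write in place. 6 ppages; refcounts: pp0:2 pp1:4 pp2:3 pp3:1 pp4:1 pp5:1

yes yes yes no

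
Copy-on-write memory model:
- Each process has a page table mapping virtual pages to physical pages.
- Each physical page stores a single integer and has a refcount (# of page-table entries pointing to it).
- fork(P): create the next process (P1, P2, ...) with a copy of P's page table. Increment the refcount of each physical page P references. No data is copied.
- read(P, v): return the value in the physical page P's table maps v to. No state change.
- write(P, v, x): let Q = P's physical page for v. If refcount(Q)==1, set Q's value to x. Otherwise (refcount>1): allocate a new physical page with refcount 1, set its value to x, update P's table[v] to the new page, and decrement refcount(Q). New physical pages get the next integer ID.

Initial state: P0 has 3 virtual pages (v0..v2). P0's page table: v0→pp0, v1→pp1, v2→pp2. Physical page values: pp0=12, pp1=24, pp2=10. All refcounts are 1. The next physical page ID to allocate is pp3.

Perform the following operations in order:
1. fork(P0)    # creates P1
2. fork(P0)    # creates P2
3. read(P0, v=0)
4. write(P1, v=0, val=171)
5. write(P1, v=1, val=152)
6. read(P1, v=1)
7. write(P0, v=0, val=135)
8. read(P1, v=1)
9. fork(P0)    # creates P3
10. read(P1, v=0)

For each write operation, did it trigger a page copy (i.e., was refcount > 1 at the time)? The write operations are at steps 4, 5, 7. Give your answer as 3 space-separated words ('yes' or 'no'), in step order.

Op 1: fork(P0) -> P1. 3 ppages; refcounts: pp0:2 pp1:2 pp2:2
Op 2: fork(P0) -> P2. 3 ppages; refcounts: pp0:3 pp1:3 pp2:3
Op 3: read(P0, v0) -> 12. No state change.
Op 4: write(P1, v0, 171). refcount(pp0)=3>1 -> COPY to pp3. 4 ppages; refcounts: pp0:2 pp1:3 pp2:3 pp3:1
Op 5: write(P1, v1, 152). refcount(pp1)=3>1 -> COPY to pp4. 5 ppages; refcounts: pp0:2 pp1:2 pp2:3 pp3:1 pp4:1
Op 6: read(P1, v1) -> 152. No state change.
Op 7: write(P0, v0, 135). refcount(pp0)=2>1 -> COPY to pp5. 6 ppages; refcounts: pp0:1 pp1:2 pp2:3 pp3:1 pp4:1 pp5:1
Op 8: read(P1, v1) -> 152. No state change.
Op 9: fork(P0) -> P3. 6 ppages; refcounts: pp0:1 pp1:3 pp2:4 pp3:1 pp4:1 pp5:2
Op 10: read(P1, v0) -> 171. No state change.

yes yes yes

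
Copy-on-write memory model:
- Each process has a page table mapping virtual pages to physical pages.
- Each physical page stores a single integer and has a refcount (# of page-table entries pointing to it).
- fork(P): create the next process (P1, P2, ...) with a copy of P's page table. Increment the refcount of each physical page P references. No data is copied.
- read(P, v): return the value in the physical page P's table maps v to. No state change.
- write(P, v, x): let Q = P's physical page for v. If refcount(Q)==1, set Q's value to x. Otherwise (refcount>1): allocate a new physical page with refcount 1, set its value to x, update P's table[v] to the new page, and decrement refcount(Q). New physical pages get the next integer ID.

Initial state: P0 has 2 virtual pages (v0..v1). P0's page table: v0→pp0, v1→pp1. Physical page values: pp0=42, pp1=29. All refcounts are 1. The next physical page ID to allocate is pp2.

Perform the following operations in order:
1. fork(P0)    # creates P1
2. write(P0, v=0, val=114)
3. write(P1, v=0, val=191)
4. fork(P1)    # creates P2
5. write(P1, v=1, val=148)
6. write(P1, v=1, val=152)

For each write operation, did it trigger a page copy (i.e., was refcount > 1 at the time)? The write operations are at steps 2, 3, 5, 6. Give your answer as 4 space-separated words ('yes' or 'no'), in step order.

Op 1: fork(P0) -> P1. 2 ppages; refcounts: pp0:2 pp1:2
Op 2: write(P0, v0, 114). refcount(pp0)=2>1 -> COPY to pp2. 3 ppages; refcounts: pp0:1 pp1:2 pp2:1
Op 3: write(P1, v0, 191). refcount(pp0)=1 -> write in place. 3 ppages; refcounts: pp0:1 pp1:2 pp2:1
Op 4: fork(P1) -> P2. 3 ppages; refcounts: pp0:2 pp1:3 pp2:1
Op 5: write(P1, v1, 148). refcount(pp1)=3>1 -> COPY to pp3. 4 ppages; refcounts: pp0:2 pp1:2 pp2:1 pp3:1
Op 6: write(P1, v1, 152). refcount(pp3)=1 -> write in place. 4 ppages; refcounts: pp0:2 pp1:2 pp2:1 pp3:1

yes no yes no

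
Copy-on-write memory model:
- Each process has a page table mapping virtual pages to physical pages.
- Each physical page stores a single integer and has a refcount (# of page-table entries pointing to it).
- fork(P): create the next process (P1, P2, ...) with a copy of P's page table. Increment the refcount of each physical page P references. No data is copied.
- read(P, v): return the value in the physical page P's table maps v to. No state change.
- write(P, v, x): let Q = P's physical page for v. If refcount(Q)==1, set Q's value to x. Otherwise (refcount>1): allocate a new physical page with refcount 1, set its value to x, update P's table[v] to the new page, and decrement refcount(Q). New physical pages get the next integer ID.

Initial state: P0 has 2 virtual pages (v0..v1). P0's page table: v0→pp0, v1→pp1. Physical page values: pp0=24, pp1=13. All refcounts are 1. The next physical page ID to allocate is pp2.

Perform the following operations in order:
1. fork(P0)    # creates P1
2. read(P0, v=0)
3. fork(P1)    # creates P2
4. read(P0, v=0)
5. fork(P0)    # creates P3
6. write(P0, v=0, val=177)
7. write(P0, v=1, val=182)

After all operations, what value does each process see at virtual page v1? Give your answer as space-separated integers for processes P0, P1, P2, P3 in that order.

Op 1: fork(P0) -> P1. 2 ppages; refcounts: pp0:2 pp1:2
Op 2: read(P0, v0) -> 24. No state change.
Op 3: fork(P1) -> P2. 2 ppages; refcounts: pp0:3 pp1:3
Op 4: read(P0, v0) -> 24. No state change.
Op 5: fork(P0) -> P3. 2 ppages; refcounts: pp0:4 pp1:4
Op 6: write(P0, v0, 177). refcount(pp0)=4>1 -> COPY to pp2. 3 ppages; refcounts: pp0:3 pp1:4 pp2:1
Op 7: write(P0, v1, 182). refcount(pp1)=4>1 -> COPY to pp3. 4 ppages; refcounts: pp0:3 pp1:3 pp2:1 pp3:1
P0: v1 -> pp3 = 182
P1: v1 -> pp1 = 13
P2: v1 -> pp1 = 13
P3: v1 -> pp1 = 13

Answer: 182 13 13 13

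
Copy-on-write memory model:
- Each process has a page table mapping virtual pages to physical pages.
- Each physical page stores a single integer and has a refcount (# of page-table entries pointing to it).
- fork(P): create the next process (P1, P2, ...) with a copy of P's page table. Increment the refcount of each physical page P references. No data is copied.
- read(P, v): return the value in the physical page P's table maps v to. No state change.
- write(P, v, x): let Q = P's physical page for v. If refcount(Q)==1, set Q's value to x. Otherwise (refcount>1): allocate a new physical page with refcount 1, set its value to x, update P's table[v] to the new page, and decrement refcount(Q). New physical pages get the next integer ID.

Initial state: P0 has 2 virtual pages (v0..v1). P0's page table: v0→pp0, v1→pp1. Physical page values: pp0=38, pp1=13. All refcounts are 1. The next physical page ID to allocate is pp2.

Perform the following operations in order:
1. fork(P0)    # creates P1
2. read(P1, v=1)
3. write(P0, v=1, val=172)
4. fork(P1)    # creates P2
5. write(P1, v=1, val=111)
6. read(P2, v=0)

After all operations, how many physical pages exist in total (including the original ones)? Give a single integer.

Answer: 4

Derivation:
Op 1: fork(P0) -> P1. 2 ppages; refcounts: pp0:2 pp1:2
Op 2: read(P1, v1) -> 13. No state change.
Op 3: write(P0, v1, 172). refcount(pp1)=2>1 -> COPY to pp2. 3 ppages; refcounts: pp0:2 pp1:1 pp2:1
Op 4: fork(P1) -> P2. 3 ppages; refcounts: pp0:3 pp1:2 pp2:1
Op 5: write(P1, v1, 111). refcount(pp1)=2>1 -> COPY to pp3. 4 ppages; refcounts: pp0:3 pp1:1 pp2:1 pp3:1
Op 6: read(P2, v0) -> 38. No state change.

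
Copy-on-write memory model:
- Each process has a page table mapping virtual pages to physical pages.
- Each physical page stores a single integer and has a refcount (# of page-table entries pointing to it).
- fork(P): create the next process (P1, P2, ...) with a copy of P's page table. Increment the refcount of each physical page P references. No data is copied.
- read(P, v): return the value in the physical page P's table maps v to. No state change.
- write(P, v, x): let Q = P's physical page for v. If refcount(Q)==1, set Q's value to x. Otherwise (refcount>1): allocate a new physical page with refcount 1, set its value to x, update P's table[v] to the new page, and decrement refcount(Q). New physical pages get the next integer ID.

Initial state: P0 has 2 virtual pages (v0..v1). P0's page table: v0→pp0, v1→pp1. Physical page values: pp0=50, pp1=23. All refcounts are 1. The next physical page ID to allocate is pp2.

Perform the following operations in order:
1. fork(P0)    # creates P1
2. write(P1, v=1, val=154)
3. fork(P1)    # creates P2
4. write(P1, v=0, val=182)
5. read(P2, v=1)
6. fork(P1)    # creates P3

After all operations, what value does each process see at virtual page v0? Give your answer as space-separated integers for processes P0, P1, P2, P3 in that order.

Op 1: fork(P0) -> P1. 2 ppages; refcounts: pp0:2 pp1:2
Op 2: write(P1, v1, 154). refcount(pp1)=2>1 -> COPY to pp2. 3 ppages; refcounts: pp0:2 pp1:1 pp2:1
Op 3: fork(P1) -> P2. 3 ppages; refcounts: pp0:3 pp1:1 pp2:2
Op 4: write(P1, v0, 182). refcount(pp0)=3>1 -> COPY to pp3. 4 ppages; refcounts: pp0:2 pp1:1 pp2:2 pp3:1
Op 5: read(P2, v1) -> 154. No state change.
Op 6: fork(P1) -> P3. 4 ppages; refcounts: pp0:2 pp1:1 pp2:3 pp3:2
P0: v0 -> pp0 = 50
P1: v0 -> pp3 = 182
P2: v0 -> pp0 = 50
P3: v0 -> pp3 = 182

Answer: 50 182 50 182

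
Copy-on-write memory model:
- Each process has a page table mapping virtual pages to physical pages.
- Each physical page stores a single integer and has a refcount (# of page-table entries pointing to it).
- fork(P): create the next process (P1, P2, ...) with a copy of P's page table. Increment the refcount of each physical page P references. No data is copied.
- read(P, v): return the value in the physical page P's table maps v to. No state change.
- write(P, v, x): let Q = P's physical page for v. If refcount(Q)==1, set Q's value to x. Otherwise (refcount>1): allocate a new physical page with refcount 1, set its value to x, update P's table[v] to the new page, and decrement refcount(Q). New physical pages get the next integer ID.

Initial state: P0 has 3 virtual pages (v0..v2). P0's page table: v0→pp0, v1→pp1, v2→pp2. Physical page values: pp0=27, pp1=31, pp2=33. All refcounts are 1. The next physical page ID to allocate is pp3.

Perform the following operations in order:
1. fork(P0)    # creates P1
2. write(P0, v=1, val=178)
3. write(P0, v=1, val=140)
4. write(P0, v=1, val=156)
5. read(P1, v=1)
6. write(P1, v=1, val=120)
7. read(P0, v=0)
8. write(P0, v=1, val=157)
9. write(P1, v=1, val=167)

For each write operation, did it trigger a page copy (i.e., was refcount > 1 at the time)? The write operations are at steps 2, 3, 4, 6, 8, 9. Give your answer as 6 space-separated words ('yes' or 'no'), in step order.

Op 1: fork(P0) -> P1. 3 ppages; refcounts: pp0:2 pp1:2 pp2:2
Op 2: write(P0, v1, 178). refcount(pp1)=2>1 -> COPY to pp3. 4 ppages; refcounts: pp0:2 pp1:1 pp2:2 pp3:1
Op 3: write(P0, v1, 140). refcount(pp3)=1 -> write in place. 4 ppages; refcounts: pp0:2 pp1:1 pp2:2 pp3:1
Op 4: write(P0, v1, 156). refcount(pp3)=1 -> write in place. 4 ppages; refcounts: pp0:2 pp1:1 pp2:2 pp3:1
Op 5: read(P1, v1) -> 31. No state change.
Op 6: write(P1, v1, 120). refcount(pp1)=1 -> write in place. 4 ppages; refcounts: pp0:2 pp1:1 pp2:2 pp3:1
Op 7: read(P0, v0) -> 27. No state change.
Op 8: write(P0, v1, 157). refcount(pp3)=1 -> write in place. 4 ppages; refcounts: pp0:2 pp1:1 pp2:2 pp3:1
Op 9: write(P1, v1, 167). refcount(pp1)=1 -> write in place. 4 ppages; refcounts: pp0:2 pp1:1 pp2:2 pp3:1

yes no no no no no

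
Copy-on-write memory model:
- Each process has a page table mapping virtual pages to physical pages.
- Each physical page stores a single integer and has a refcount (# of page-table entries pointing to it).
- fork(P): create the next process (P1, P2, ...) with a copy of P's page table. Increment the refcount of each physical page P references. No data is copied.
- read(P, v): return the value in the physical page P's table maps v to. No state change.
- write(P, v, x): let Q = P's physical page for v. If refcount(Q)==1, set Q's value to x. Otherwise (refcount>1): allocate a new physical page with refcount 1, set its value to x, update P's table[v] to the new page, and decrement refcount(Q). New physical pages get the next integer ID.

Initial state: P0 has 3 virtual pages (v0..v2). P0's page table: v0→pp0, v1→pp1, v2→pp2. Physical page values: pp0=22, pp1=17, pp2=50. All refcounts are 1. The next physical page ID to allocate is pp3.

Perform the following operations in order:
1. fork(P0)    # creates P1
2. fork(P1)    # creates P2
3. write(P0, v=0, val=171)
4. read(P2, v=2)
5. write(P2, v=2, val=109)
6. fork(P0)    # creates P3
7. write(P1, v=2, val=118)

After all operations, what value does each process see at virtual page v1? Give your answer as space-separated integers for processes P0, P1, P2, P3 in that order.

Op 1: fork(P0) -> P1. 3 ppages; refcounts: pp0:2 pp1:2 pp2:2
Op 2: fork(P1) -> P2. 3 ppages; refcounts: pp0:3 pp1:3 pp2:3
Op 3: write(P0, v0, 171). refcount(pp0)=3>1 -> COPY to pp3. 4 ppages; refcounts: pp0:2 pp1:3 pp2:3 pp3:1
Op 4: read(P2, v2) -> 50. No state change.
Op 5: write(P2, v2, 109). refcount(pp2)=3>1 -> COPY to pp4. 5 ppages; refcounts: pp0:2 pp1:3 pp2:2 pp3:1 pp4:1
Op 6: fork(P0) -> P3. 5 ppages; refcounts: pp0:2 pp1:4 pp2:3 pp3:2 pp4:1
Op 7: write(P1, v2, 118). refcount(pp2)=3>1 -> COPY to pp5. 6 ppages; refcounts: pp0:2 pp1:4 pp2:2 pp3:2 pp4:1 pp5:1
P0: v1 -> pp1 = 17
P1: v1 -> pp1 = 17
P2: v1 -> pp1 = 17
P3: v1 -> pp1 = 17

Answer: 17 17 17 17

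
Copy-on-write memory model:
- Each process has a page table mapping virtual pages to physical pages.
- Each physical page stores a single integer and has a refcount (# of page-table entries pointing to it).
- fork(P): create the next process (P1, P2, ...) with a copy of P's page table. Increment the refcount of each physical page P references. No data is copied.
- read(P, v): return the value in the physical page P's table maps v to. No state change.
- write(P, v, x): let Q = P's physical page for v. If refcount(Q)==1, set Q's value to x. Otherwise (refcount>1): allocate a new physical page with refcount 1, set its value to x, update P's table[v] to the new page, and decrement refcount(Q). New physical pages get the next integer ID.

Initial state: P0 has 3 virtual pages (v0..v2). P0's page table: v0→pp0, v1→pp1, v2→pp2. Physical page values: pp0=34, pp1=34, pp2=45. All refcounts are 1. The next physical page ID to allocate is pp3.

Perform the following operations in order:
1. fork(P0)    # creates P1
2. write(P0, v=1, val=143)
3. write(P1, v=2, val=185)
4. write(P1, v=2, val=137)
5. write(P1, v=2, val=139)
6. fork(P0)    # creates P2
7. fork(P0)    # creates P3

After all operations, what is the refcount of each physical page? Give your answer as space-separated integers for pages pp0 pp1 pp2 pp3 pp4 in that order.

Op 1: fork(P0) -> P1. 3 ppages; refcounts: pp0:2 pp1:2 pp2:2
Op 2: write(P0, v1, 143). refcount(pp1)=2>1 -> COPY to pp3. 4 ppages; refcounts: pp0:2 pp1:1 pp2:2 pp3:1
Op 3: write(P1, v2, 185). refcount(pp2)=2>1 -> COPY to pp4. 5 ppages; refcounts: pp0:2 pp1:1 pp2:1 pp3:1 pp4:1
Op 4: write(P1, v2, 137). refcount(pp4)=1 -> write in place. 5 ppages; refcounts: pp0:2 pp1:1 pp2:1 pp3:1 pp4:1
Op 5: write(P1, v2, 139). refcount(pp4)=1 -> write in place. 5 ppages; refcounts: pp0:2 pp1:1 pp2:1 pp3:1 pp4:1
Op 6: fork(P0) -> P2. 5 ppages; refcounts: pp0:3 pp1:1 pp2:2 pp3:2 pp4:1
Op 7: fork(P0) -> P3. 5 ppages; refcounts: pp0:4 pp1:1 pp2:3 pp3:3 pp4:1

Answer: 4 1 3 3 1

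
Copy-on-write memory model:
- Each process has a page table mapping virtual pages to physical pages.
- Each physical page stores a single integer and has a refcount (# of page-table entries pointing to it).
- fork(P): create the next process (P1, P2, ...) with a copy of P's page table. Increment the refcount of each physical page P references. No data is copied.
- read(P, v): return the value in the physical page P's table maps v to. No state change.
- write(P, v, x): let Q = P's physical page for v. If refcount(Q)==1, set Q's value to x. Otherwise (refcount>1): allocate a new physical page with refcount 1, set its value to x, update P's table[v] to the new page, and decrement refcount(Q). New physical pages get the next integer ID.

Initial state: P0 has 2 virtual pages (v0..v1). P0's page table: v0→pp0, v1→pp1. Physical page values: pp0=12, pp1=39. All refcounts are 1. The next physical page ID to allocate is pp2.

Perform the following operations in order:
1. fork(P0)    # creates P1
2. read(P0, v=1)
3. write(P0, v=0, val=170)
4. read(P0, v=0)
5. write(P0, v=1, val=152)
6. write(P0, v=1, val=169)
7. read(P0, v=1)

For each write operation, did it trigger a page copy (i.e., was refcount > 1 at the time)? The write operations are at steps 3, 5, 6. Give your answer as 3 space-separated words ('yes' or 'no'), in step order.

Op 1: fork(P0) -> P1. 2 ppages; refcounts: pp0:2 pp1:2
Op 2: read(P0, v1) -> 39. No state change.
Op 3: write(P0, v0, 170). refcount(pp0)=2>1 -> COPY to pp2. 3 ppages; refcounts: pp0:1 pp1:2 pp2:1
Op 4: read(P0, v0) -> 170. No state change.
Op 5: write(P0, v1, 152). refcount(pp1)=2>1 -> COPY to pp3. 4 ppages; refcounts: pp0:1 pp1:1 pp2:1 pp3:1
Op 6: write(P0, v1, 169). refcount(pp3)=1 -> write in place. 4 ppages; refcounts: pp0:1 pp1:1 pp2:1 pp3:1
Op 7: read(P0, v1) -> 169. No state change.

yes yes no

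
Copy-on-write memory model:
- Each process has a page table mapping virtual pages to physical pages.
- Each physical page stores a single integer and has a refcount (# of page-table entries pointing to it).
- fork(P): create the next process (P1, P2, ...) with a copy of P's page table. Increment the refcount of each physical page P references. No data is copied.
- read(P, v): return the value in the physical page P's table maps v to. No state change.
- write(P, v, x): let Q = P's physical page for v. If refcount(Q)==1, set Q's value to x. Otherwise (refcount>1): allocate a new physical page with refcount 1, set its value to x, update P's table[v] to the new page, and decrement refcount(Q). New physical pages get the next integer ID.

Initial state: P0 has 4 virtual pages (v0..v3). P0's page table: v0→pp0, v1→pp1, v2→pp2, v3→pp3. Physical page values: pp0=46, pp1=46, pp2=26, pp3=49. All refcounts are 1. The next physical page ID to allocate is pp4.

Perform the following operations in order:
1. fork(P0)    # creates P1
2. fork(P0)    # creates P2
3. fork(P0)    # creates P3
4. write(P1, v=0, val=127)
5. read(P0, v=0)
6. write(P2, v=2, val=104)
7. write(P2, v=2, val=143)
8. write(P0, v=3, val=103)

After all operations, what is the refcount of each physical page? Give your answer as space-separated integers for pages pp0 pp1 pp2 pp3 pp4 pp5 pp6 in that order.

Op 1: fork(P0) -> P1. 4 ppages; refcounts: pp0:2 pp1:2 pp2:2 pp3:2
Op 2: fork(P0) -> P2. 4 ppages; refcounts: pp0:3 pp1:3 pp2:3 pp3:3
Op 3: fork(P0) -> P3. 4 ppages; refcounts: pp0:4 pp1:4 pp2:4 pp3:4
Op 4: write(P1, v0, 127). refcount(pp0)=4>1 -> COPY to pp4. 5 ppages; refcounts: pp0:3 pp1:4 pp2:4 pp3:4 pp4:1
Op 5: read(P0, v0) -> 46. No state change.
Op 6: write(P2, v2, 104). refcount(pp2)=4>1 -> COPY to pp5. 6 ppages; refcounts: pp0:3 pp1:4 pp2:3 pp3:4 pp4:1 pp5:1
Op 7: write(P2, v2, 143). refcount(pp5)=1 -> write in place. 6 ppages; refcounts: pp0:3 pp1:4 pp2:3 pp3:4 pp4:1 pp5:1
Op 8: write(P0, v3, 103). refcount(pp3)=4>1 -> COPY to pp6. 7 ppages; refcounts: pp0:3 pp1:4 pp2:3 pp3:3 pp4:1 pp5:1 pp6:1

Answer: 3 4 3 3 1 1 1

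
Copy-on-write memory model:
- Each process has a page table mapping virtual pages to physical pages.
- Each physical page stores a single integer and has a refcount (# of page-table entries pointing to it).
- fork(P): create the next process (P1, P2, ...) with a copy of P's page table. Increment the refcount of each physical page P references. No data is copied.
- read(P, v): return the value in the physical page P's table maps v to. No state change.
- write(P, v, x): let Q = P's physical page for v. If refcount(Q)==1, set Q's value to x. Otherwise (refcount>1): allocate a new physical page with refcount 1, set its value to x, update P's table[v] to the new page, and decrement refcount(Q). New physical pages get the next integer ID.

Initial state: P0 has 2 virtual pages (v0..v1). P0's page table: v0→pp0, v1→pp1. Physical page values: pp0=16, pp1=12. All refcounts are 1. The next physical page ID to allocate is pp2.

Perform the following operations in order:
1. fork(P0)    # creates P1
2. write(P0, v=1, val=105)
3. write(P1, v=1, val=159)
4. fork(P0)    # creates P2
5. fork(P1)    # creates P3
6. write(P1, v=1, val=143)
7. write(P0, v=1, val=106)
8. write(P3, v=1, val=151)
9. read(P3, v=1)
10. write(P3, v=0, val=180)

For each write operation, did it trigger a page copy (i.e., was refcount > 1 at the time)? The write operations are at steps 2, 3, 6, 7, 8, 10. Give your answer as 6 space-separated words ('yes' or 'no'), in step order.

Op 1: fork(P0) -> P1. 2 ppages; refcounts: pp0:2 pp1:2
Op 2: write(P0, v1, 105). refcount(pp1)=2>1 -> COPY to pp2. 3 ppages; refcounts: pp0:2 pp1:1 pp2:1
Op 3: write(P1, v1, 159). refcount(pp1)=1 -> write in place. 3 ppages; refcounts: pp0:2 pp1:1 pp2:1
Op 4: fork(P0) -> P2. 3 ppages; refcounts: pp0:3 pp1:1 pp2:2
Op 5: fork(P1) -> P3. 3 ppages; refcounts: pp0:4 pp1:2 pp2:2
Op 6: write(P1, v1, 143). refcount(pp1)=2>1 -> COPY to pp3. 4 ppages; refcounts: pp0:4 pp1:1 pp2:2 pp3:1
Op 7: write(P0, v1, 106). refcount(pp2)=2>1 -> COPY to pp4. 5 ppages; refcounts: pp0:4 pp1:1 pp2:1 pp3:1 pp4:1
Op 8: write(P3, v1, 151). refcount(pp1)=1 -> write in place. 5 ppages; refcounts: pp0:4 pp1:1 pp2:1 pp3:1 pp4:1
Op 9: read(P3, v1) -> 151. No state change.
Op 10: write(P3, v0, 180). refcount(pp0)=4>1 -> COPY to pp5. 6 ppages; refcounts: pp0:3 pp1:1 pp2:1 pp3:1 pp4:1 pp5:1

yes no yes yes no yes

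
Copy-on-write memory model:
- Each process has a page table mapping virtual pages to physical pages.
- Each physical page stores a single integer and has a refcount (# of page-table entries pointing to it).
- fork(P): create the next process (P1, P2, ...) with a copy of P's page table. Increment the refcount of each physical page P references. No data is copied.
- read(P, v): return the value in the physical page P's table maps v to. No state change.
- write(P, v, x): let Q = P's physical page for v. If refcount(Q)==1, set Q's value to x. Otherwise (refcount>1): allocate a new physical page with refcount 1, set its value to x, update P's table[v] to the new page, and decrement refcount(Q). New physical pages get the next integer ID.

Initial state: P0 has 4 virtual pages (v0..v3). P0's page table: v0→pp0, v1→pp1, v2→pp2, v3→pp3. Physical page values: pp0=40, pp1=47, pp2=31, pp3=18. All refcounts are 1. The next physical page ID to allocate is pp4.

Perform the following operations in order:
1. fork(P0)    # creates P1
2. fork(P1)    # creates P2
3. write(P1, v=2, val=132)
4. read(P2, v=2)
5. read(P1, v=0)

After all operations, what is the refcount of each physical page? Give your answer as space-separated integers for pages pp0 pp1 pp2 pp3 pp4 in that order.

Answer: 3 3 2 3 1

Derivation:
Op 1: fork(P0) -> P1. 4 ppages; refcounts: pp0:2 pp1:2 pp2:2 pp3:2
Op 2: fork(P1) -> P2. 4 ppages; refcounts: pp0:3 pp1:3 pp2:3 pp3:3
Op 3: write(P1, v2, 132). refcount(pp2)=3>1 -> COPY to pp4. 5 ppages; refcounts: pp0:3 pp1:3 pp2:2 pp3:3 pp4:1
Op 4: read(P2, v2) -> 31. No state change.
Op 5: read(P1, v0) -> 40. No state change.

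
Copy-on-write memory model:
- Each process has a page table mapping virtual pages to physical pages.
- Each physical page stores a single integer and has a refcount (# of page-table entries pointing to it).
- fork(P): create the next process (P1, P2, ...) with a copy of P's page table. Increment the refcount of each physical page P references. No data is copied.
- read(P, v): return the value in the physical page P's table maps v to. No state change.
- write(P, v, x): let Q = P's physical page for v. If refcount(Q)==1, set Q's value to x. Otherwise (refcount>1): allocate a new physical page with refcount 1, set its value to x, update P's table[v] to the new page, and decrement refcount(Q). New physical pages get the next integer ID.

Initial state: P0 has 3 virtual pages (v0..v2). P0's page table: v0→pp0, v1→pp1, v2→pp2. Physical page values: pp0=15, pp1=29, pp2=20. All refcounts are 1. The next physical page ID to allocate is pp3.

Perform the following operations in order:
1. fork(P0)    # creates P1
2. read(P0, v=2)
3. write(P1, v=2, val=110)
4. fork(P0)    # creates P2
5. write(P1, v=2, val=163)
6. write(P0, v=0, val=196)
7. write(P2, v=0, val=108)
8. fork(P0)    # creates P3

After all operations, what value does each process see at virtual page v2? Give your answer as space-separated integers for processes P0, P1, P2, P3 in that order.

Op 1: fork(P0) -> P1. 3 ppages; refcounts: pp0:2 pp1:2 pp2:2
Op 2: read(P0, v2) -> 20. No state change.
Op 3: write(P1, v2, 110). refcount(pp2)=2>1 -> COPY to pp3. 4 ppages; refcounts: pp0:2 pp1:2 pp2:1 pp3:1
Op 4: fork(P0) -> P2. 4 ppages; refcounts: pp0:3 pp1:3 pp2:2 pp3:1
Op 5: write(P1, v2, 163). refcount(pp3)=1 -> write in place. 4 ppages; refcounts: pp0:3 pp1:3 pp2:2 pp3:1
Op 6: write(P0, v0, 196). refcount(pp0)=3>1 -> COPY to pp4. 5 ppages; refcounts: pp0:2 pp1:3 pp2:2 pp3:1 pp4:1
Op 7: write(P2, v0, 108). refcount(pp0)=2>1 -> COPY to pp5. 6 ppages; refcounts: pp0:1 pp1:3 pp2:2 pp3:1 pp4:1 pp5:1
Op 8: fork(P0) -> P3. 6 ppages; refcounts: pp0:1 pp1:4 pp2:3 pp3:1 pp4:2 pp5:1
P0: v2 -> pp2 = 20
P1: v2 -> pp3 = 163
P2: v2 -> pp2 = 20
P3: v2 -> pp2 = 20

Answer: 20 163 20 20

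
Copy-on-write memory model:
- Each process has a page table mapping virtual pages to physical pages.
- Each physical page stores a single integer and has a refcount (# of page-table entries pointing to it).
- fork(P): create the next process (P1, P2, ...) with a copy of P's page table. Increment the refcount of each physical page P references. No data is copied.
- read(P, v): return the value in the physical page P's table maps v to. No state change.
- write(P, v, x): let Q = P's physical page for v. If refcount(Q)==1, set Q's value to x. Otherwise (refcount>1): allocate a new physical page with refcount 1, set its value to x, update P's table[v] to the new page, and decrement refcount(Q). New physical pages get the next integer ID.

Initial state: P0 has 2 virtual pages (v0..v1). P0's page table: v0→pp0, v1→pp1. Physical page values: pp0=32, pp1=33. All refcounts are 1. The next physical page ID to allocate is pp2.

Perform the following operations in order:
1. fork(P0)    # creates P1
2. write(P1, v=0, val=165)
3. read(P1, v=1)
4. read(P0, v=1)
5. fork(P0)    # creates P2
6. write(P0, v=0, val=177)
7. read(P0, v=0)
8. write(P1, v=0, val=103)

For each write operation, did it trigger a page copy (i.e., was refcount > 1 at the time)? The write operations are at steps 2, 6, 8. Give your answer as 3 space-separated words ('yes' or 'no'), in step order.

Op 1: fork(P0) -> P1. 2 ppages; refcounts: pp0:2 pp1:2
Op 2: write(P1, v0, 165). refcount(pp0)=2>1 -> COPY to pp2. 3 ppages; refcounts: pp0:1 pp1:2 pp2:1
Op 3: read(P1, v1) -> 33. No state change.
Op 4: read(P0, v1) -> 33. No state change.
Op 5: fork(P0) -> P2. 3 ppages; refcounts: pp0:2 pp1:3 pp2:1
Op 6: write(P0, v0, 177). refcount(pp0)=2>1 -> COPY to pp3. 4 ppages; refcounts: pp0:1 pp1:3 pp2:1 pp3:1
Op 7: read(P0, v0) -> 177. No state change.
Op 8: write(P1, v0, 103). refcount(pp2)=1 -> write in place. 4 ppages; refcounts: pp0:1 pp1:3 pp2:1 pp3:1

yes yes no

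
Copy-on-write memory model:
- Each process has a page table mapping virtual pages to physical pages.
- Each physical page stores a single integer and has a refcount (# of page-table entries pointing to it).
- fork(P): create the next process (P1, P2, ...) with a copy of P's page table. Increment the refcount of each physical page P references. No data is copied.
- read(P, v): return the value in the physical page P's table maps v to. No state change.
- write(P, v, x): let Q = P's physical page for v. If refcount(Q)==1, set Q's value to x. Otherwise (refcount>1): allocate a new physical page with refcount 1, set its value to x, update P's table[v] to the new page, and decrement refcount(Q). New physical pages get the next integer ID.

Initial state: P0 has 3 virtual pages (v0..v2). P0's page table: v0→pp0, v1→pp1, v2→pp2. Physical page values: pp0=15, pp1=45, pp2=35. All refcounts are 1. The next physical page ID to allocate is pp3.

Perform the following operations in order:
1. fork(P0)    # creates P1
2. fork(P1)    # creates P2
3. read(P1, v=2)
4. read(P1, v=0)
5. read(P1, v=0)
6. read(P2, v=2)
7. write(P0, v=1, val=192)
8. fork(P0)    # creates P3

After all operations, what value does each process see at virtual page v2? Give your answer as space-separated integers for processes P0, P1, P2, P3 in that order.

Op 1: fork(P0) -> P1. 3 ppages; refcounts: pp0:2 pp1:2 pp2:2
Op 2: fork(P1) -> P2. 3 ppages; refcounts: pp0:3 pp1:3 pp2:3
Op 3: read(P1, v2) -> 35. No state change.
Op 4: read(P1, v0) -> 15. No state change.
Op 5: read(P1, v0) -> 15. No state change.
Op 6: read(P2, v2) -> 35. No state change.
Op 7: write(P0, v1, 192). refcount(pp1)=3>1 -> COPY to pp3. 4 ppages; refcounts: pp0:3 pp1:2 pp2:3 pp3:1
Op 8: fork(P0) -> P3. 4 ppages; refcounts: pp0:4 pp1:2 pp2:4 pp3:2
P0: v2 -> pp2 = 35
P1: v2 -> pp2 = 35
P2: v2 -> pp2 = 35
P3: v2 -> pp2 = 35

Answer: 35 35 35 35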